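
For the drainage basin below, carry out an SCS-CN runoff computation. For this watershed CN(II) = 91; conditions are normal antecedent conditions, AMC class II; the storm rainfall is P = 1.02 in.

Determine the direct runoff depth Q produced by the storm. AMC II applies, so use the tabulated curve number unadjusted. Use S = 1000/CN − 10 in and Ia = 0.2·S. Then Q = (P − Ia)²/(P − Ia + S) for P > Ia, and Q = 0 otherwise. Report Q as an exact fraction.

Q = 4665027/12498850 in ≈ 0.373 in

CN(II) = 91; AMC II needs no correction.
S = 1000/91 − 10 = 90/91 in ≈ 0.989 in
Initial abstraction Ia = S/5 = (90/91)/5 = 18/91 ≈ 0.198 in
Since P=1.020 > Ia=0.198: effective rainfall P−Ia = 3741/4550 in
Q = (3741/4550)²/((3741/4550) + 90/91) = (13995081/20702500)/(8241/4550) = 4665027/12498850 in ≈ 0.373 in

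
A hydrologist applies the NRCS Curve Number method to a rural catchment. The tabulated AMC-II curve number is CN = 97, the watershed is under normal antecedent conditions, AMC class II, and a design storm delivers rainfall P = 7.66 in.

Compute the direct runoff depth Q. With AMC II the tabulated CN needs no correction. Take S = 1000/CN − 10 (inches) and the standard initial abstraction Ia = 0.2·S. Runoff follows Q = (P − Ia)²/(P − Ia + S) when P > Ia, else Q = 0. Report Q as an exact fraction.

AMC II — tabulated CN = 97 applies directly.
S = 1000/97 − 10 = 30/97 in ≈ 0.309 in
Initial abstraction Ia = S/5 = (30/97)/5 = 6/97 ≈ 0.062 in
P − Ia = 7.660 − 0.062 = 36851/4850 ≈ 7.598 in (> 0, runoff occurs)
Runoff Q = (P−Ia)²/(P−Ia+S) = (7.598)²/(7.598+0.309) = 1357996201/186002350 ≈ 7.301 in

Q = 1357996201/186002350 in ≈ 7.301 in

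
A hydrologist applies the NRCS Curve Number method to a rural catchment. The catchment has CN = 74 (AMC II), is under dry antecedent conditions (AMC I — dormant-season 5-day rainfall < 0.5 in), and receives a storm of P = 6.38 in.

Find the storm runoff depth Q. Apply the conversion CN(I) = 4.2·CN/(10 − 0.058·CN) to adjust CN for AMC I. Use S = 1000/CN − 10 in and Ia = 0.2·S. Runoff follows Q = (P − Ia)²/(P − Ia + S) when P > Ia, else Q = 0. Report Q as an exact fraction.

Q = 33438876769/19730477550 in ≈ 1.695 in

Adjust CN=74 to AMC I: 4.2·74/(10 − 0.058·74) → (1554/5) ÷ (1427/250) = 77700/1427 ≈ 54.450
S = 1000/(77700/1427) − 10 = 6500/777 in ≈ 8.366 in
Ia = 0.2S: 0.2·8.366 = 1.673 in (exactly 1300/777)
Excess rainfall: 6.380 − 1.673 = 4.707 in; P > Ia so Q > 0
Q = (182863/38850)²/((182863/38850) + 6500/777) = (33438876769/1509322500)/(507863/38850) = 33438876769/19730477550 in ≈ 1.695 in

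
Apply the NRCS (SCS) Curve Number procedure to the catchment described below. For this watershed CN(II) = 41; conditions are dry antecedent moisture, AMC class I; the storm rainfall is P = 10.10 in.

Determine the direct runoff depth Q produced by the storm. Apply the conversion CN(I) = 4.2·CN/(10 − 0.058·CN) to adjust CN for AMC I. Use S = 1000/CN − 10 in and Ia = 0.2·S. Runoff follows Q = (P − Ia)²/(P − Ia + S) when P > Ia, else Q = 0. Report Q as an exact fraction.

Q = 781817521/2780694210 in ≈ 0.281 in

Dry (AMC I): CN(I) = 4.2·41/(10 − 0.058·41) = (861/5)/(3811/500) = 86100/3811 ≈ 22.592
Retention S: 1000/CN − 10 with CN=22.592 → S = 29500/861 ≈ 34.262 in
Ia = 0.2S: 0.2·34.262 = 6.852 in (exactly 5900/861)
P − Ia = 10.100 − 6.852 = 27961/8610 ≈ 3.248 in (> 0, runoff occurs)
Q = (27961/8610)²/((27961/8610) + 29500/861) = (781817521/74132100)/(322961/8610) = 781817521/2780694210 in ≈ 0.281 in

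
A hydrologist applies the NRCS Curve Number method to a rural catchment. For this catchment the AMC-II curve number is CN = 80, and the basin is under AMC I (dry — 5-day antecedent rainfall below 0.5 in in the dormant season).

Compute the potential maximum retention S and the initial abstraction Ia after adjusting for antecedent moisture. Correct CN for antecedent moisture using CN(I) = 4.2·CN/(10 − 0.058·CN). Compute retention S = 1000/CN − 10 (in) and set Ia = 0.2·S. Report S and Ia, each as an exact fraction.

CN(I) from CN(II)=80: (4.2·80)/(10 − 0.058·80) = 4200/67 ≈ 62.687
S = 1000/(4200/67) − 10 = 125/21 in ≈ 5.952 in
Initial abstraction Ia = S/5 = (125/21)/5 = 25/21 ≈ 1.190 in

S = 125/21 in ≈ 5.952 in; Ia = 25/21 in ≈ 1.190 in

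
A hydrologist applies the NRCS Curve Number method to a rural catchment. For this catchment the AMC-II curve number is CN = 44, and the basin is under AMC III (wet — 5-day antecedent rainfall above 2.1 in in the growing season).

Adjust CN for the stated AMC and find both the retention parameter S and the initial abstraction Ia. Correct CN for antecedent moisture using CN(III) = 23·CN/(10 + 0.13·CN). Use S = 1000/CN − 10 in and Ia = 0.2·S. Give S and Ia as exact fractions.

S = 1400/253 in ≈ 5.534 in; Ia = 280/253 in ≈ 1.107 in

Wet (AMC III): CN(III) = 23·44/(10 + 0.13·44) = 1012/(393/25) = 25300/393 ≈ 64.377
Max retention: S = 1000/(25300/393) − 10 = 1400/253 in (≈ 5.534 in)
Ia = 0.2S: 0.2·5.534 = 1.107 in (exactly 280/253)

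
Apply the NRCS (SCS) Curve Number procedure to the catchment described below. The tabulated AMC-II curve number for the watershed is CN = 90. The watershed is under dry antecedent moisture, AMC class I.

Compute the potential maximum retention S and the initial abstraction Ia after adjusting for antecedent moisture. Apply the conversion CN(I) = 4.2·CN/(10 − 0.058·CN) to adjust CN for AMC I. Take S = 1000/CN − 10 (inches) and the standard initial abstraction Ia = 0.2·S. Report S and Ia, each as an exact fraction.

S = 500/189 in ≈ 2.646 in; Ia = 100/189 in ≈ 0.529 in

CN(I) from CN(II)=90: (4.2·90)/(10 − 0.058·90) = 18900/239 ≈ 79.079
S = 1000/(18900/239) − 10 = 500/189 in ≈ 2.646 in
Ia = 0.2S: 0.2·2.646 = 0.529 in (exactly 100/189)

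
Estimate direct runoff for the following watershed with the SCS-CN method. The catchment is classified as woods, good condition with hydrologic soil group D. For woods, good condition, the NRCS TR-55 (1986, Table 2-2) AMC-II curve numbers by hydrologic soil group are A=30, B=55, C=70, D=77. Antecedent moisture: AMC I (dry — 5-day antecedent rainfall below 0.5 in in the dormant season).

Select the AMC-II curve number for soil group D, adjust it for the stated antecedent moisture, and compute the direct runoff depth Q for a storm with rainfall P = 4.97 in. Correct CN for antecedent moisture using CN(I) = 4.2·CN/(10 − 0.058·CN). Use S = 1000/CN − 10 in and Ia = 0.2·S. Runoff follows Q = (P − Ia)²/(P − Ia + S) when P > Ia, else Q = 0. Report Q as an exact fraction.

Q = 329073175201/278714043300 in ≈ 1.181 in

NRCS table: woods, good condition, soil group D → CN(II) = 77
CN(I) from CN(II)=77: (4.2·77)/(10 − 0.058·77) = 161700/2767 ≈ 58.439
S = 1000/(161700/2767) − 10 = 11500/1617 in ≈ 7.112 in
Ia = 0.2S: 0.2·7.112 = 1.422 in (exactly 2300/1617)
P − Ia = 4.970 − 1.422 = 573649/161700 ≈ 3.548 in (> 0, runoff occurs)
Runoff Q = (P−Ia)²/(P−Ia+S) = (3.548)²/(3.548+7.112) = 329073175201/278714043300 ≈ 1.181 in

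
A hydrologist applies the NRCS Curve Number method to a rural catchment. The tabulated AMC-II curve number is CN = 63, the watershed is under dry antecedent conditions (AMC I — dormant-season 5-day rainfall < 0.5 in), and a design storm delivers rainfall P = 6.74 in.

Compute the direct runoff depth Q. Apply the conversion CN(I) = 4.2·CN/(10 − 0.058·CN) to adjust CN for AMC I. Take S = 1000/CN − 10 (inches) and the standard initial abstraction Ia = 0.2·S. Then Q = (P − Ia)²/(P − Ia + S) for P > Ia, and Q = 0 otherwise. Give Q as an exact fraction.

CN(I) from CN(II)=63: (4.2·63)/(10 − 0.058·63) = 132300/3173 ≈ 41.696
Retention S: 1000/CN − 10 with CN=41.696 → S = 18500/1323 ≈ 13.983 in
Initial abstraction Ia = S/5 = (18500/1323)/5 = 3700/1323 ≈ 2.797 in
Excess rainfall: 6.740 − 2.797 = 3.943 in; P > Ia so Q > 0
Runoff Q = (P−Ia)²/(P−Ia+S) = (3.943)²/(3.943+13.983) = 68043244201/78444043650 ≈ 0.867 in

Q = 68043244201/78444043650 in ≈ 0.867 in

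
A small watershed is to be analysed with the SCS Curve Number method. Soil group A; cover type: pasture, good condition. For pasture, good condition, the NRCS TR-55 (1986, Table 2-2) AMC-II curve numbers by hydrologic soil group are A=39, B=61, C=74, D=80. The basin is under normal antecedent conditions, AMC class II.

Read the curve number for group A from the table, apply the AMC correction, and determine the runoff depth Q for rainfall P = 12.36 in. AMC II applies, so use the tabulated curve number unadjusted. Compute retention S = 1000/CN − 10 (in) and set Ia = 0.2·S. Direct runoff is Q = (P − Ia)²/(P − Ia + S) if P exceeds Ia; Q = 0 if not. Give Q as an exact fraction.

Q = 81018001/23644725 in ≈ 3.426 in

NRCS table: pasture, good condition, soil group A → CN(II) = 39
AMC II — tabulated CN = 39 applies directly.
Max retention: S = 1000/39 − 10 = 610/39 in (≈ 15.641 in)
Initial abstraction Ia = S/5 = (610/39)/5 = 122/39 ≈ 3.128 in
Since P=12.360 > Ia=3.128: effective rainfall P−Ia = 9001/975 in
Q = (9001/975)²/((9001/975) + 610/39) = (81018001/950625)/(24251/975) = 81018001/23644725 in ≈ 3.426 in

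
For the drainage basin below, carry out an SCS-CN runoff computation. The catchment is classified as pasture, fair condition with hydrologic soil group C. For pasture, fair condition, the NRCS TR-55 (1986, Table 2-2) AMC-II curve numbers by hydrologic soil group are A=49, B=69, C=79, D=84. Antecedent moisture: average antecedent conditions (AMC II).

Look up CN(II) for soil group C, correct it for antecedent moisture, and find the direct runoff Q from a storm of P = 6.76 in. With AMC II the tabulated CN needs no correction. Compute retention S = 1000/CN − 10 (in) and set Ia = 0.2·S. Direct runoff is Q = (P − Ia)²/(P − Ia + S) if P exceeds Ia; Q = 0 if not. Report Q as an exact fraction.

Q = 151314601/34663225 in ≈ 4.365 in

NRCS table: pasture, fair condition, soil group C → CN(II) = 79
AMC II — tabulated CN = 79 applies directly.
Max retention: S = 1000/79 − 10 = 210/79 in (≈ 2.658 in)
Initial abstraction Ia = S/5 = (210/79)/5 = 42/79 ≈ 0.532 in
P − Ia = 6.760 − 0.532 = 12301/1975 ≈ 6.228 in (> 0, runoff occurs)
Runoff Q = (P−Ia)²/(P−Ia+S) = (6.228)²/(6.228+2.658) = 151314601/34663225 ≈ 4.365 in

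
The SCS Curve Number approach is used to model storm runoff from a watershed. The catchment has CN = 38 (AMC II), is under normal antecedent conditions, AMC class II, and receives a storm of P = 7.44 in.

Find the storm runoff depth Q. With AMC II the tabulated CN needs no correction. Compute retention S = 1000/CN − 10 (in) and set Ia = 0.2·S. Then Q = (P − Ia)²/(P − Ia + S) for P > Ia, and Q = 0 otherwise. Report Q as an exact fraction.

Q = 63488/74575 in ≈ 0.851 in

Average conditions: CN = 38 (no AMC adjustment).
Max retention: S = 1000/38 − 10 = 310/19 in (≈ 16.316 in)
Ia = 0.2S: 0.2·16.316 = 3.263 in (exactly 62/19)
Excess rainfall: 7.440 − 3.263 = 4.177 in; P > Ia so Q > 0
Q: (1984/475)² ÷ (9734/475) = 63488/74575 in (≈ 0.851 in)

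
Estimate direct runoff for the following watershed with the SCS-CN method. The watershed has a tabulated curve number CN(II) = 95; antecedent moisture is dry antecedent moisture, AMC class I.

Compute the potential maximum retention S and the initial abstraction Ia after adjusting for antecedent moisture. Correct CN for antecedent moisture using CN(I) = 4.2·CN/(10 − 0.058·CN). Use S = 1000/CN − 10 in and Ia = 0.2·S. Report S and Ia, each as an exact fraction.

CN(I) from CN(II)=95: (4.2·95)/(10 − 0.058·95) = 39900/449 ≈ 88.864
Max retention: S = 1000/(39900/449) − 10 = 500/399 in (≈ 1.253 in)
Ia = 0.2S: 0.2·1.253 = 0.251 in (exactly 100/399)

S = 500/399 in ≈ 1.253 in; Ia = 100/399 in ≈ 0.251 in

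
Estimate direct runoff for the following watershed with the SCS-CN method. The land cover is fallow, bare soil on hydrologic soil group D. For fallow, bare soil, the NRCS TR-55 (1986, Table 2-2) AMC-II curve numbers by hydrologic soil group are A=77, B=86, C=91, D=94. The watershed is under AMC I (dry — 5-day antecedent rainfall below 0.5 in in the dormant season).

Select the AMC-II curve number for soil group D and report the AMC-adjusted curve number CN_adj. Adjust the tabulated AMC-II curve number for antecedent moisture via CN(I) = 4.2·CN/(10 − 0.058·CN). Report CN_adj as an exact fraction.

CN_adj = 32900/379 ≈ 86.807

NRCS table: fallow, bare soil, soil group D → CN(II) = 94
CN(I) from CN(II)=94: (4.2·94)/(10 − 0.058·94) = 32900/379 ≈ 86.807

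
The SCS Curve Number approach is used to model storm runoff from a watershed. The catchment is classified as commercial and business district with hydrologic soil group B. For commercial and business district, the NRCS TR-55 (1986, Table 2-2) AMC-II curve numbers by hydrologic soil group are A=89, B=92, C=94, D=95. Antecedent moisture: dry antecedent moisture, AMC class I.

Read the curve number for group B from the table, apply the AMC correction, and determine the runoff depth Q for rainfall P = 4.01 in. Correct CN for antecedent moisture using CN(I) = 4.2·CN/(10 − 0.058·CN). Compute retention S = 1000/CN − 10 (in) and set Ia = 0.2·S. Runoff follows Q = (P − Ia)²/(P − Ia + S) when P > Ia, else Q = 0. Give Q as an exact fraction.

Q = 30165784489/13218888900 in ≈ 2.282 in

NRCS table: commercial and business district, soil group B → CN(II) = 92
CN(I) from CN(II)=92: (4.2·92)/(10 − 0.058·92) = 48300/583 ≈ 82.847
Max retention: S = 1000/(48300/583) − 10 = 1000/483 in (≈ 2.070 in)
Ia = 0.2·(1000/483) = 200/483 in ≈ 0.414 in
Since P=4.010 > Ia=0.414: effective rainfall P−Ia = 173683/48300 in
Q = (173683/48300)²/((173683/48300) + 1000/483) = (30165784489/2332890000)/(273683/48300) = 30165784489/13218888900 in ≈ 2.282 in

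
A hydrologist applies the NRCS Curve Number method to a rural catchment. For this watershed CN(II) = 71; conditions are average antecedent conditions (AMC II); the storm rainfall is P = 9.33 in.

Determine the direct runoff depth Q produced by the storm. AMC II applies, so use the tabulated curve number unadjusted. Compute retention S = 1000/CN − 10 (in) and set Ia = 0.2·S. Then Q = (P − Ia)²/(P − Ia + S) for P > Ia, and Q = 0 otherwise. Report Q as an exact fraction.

AMC II — tabulated CN = 71 applies directly.
Max retention: S = 1000/71 − 10 = 290/71 in (≈ 4.085 in)
Initial abstraction Ia = S/5 = (290/71)/5 = 58/71 ≈ 0.817 in
Since P=9.330 > Ia=0.817: effective rainfall P−Ia = 60443/7100 in
Runoff Q = (P−Ia)²/(P−Ia+S) = (8.513)²/(8.513+4.085) = 3653356249/635045300 ≈ 5.753 in

Q = 3653356249/635045300 in ≈ 5.753 in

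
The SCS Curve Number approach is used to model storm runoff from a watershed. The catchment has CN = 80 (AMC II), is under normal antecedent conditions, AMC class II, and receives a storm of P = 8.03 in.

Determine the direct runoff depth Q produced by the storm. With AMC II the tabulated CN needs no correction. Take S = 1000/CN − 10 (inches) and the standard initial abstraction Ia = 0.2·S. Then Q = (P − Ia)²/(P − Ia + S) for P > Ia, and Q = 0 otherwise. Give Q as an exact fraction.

AMC II — tabulated CN = 80 applies directly.
Max retention: S = 1000/80 − 10 = 5/2 in (≈ 2.500 in)
Initial abstraction Ia = S/5 = (5/2)/5 = 1/2 ≈ 0.500 in
Since P=8.030 > Ia=0.500: effective rainfall P−Ia = 753/100 in
Runoff Q = (P−Ia)²/(P−Ia+S) = (7.530)²/(7.530+2.500) = 567009/100300 ≈ 5.653 in

Q = 567009/100300 in ≈ 5.653 in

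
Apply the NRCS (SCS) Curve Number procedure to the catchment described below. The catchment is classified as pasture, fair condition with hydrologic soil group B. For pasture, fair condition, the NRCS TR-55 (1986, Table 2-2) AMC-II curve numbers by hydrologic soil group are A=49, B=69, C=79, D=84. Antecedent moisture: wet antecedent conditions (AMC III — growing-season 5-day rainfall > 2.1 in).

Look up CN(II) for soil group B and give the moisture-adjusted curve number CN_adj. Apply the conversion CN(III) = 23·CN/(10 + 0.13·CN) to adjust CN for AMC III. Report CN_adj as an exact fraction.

CN_adj = 158700/1897 ≈ 83.658

NRCS table: pasture, fair condition, soil group B → CN(II) = 69
CN(III) from CN(II)=69: (23·69)/(10 + 0.13·69) = 158700/1897 ≈ 83.658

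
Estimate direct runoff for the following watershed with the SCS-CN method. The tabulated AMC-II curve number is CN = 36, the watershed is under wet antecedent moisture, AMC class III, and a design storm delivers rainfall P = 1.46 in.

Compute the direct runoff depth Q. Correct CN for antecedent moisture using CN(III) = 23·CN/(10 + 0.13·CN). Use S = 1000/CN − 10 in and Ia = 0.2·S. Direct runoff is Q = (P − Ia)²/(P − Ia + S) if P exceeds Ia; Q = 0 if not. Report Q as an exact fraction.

Wet (AMC III): CN(III) = 23·36/(10 + 0.13·36) = 828/(367/25) = 20700/367 ≈ 56.403
S = 1000/(20700/367) − 10 = 1600/207 in ≈ 7.729 in
Ia = 0.2·(1600/207) = 320/207 in ≈ 1.546 in
P = 1.460 ≤ Ia = 1.546 in: entire storm abstracted, Q = 0.

Q = 0 in ≈ 0.000 in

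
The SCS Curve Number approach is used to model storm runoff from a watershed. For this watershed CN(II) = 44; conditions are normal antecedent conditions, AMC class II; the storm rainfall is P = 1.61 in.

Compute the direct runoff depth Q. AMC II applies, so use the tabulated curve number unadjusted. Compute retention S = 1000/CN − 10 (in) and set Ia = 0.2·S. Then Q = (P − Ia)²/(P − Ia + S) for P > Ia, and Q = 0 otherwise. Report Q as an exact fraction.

CN(II) = 44; AMC II needs no correction.
Max retention: S = 1000/44 − 10 = 140/11 in (≈ 12.727 in)
Ia = 0.2·(140/11) = 28/11 in ≈ 2.545 in
P = 1.610 ≤ Ia = 2.545 in: entire storm abstracted, Q = 0.

Q = 0 in ≈ 0.000 in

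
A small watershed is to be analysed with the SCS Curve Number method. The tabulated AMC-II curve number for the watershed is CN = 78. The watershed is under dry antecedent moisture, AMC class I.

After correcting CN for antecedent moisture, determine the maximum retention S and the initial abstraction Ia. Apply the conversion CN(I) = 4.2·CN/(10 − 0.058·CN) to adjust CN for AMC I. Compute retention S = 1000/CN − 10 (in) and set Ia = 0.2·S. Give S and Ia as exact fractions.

S = 5500/819 in ≈ 6.716 in; Ia = 1100/819 in ≈ 1.343 in

Dry (AMC I): CN(I) = 4.2·78/(10 − 0.058·78) = (1638/5)/(1369/250) = 81900/1369 ≈ 59.825
S = 1000/(81900/1369) − 10 = 5500/819 in ≈ 6.716 in
Initial abstraction Ia = S/5 = (5500/819)/5 = 1100/819 ≈ 1.343 in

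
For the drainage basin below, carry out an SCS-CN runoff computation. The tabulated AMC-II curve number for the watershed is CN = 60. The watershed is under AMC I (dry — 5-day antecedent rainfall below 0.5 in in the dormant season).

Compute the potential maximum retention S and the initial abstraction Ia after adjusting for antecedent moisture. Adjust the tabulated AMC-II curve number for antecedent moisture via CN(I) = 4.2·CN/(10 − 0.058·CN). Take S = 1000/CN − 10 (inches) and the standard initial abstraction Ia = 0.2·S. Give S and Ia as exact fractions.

CN(I) from CN(II)=60: (4.2·60)/(10 − 0.058·60) = 6300/163 ≈ 38.650
Retention S: 1000/CN − 10 with CN=38.650 → S = 1000/63 ≈ 15.873 in
Ia = 0.2·(1000/63) = 200/63 in ≈ 3.175 in

S = 1000/63 in ≈ 15.873 in; Ia = 200/63 in ≈ 3.175 in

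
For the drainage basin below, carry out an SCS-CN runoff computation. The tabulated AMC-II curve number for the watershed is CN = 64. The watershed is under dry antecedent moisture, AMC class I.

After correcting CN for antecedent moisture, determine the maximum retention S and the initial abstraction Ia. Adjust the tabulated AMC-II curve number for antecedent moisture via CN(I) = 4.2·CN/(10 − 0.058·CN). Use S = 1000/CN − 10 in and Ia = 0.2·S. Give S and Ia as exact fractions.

S = 375/28 in ≈ 13.393 in; Ia = 75/28 in ≈ 2.679 in

CN(I) from CN(II)=64: (4.2·64)/(10 − 0.058·64) = 5600/131 ≈ 42.748
Max retention: S = 1000/(5600/131) − 10 = 375/28 in (≈ 13.393 in)
Initial abstraction Ia = S/5 = (375/28)/5 = 75/28 ≈ 2.679 in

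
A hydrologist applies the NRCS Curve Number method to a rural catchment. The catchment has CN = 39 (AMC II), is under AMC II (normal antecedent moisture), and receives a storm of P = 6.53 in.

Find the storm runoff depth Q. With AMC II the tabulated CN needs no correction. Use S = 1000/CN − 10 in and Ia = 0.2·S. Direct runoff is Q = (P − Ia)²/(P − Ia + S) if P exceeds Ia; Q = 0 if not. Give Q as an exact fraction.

CN(II) = 39; AMC II needs no correction.
S = 1000/39 − 10 = 610/39 in ≈ 15.641 in
Ia = 0.2·(610/39) = 122/39 in ≈ 3.128 in
P − Ia = 6.530 − 3.128 = 13267/3900 ≈ 3.402 in (> 0, runoff occurs)
Runoff Q = (P−Ia)²/(P−Ia+S) = (3.402)²/(3.402+15.641) = 176013289/289641300 ≈ 0.608 in

Q = 176013289/289641300 in ≈ 0.608 in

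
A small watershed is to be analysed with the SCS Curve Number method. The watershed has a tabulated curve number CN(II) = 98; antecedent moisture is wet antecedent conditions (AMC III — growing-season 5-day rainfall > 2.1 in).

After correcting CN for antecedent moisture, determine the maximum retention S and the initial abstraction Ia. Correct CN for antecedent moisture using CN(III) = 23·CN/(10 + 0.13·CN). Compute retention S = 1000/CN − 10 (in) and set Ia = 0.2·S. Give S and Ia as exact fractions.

Adjust CN=98 to AMC III: 23·98/(10 + 0.13·98) → 2254 ÷ (1137/50) = 112700/1137 ≈ 99.120
S = 1000/(112700/1137) − 10 = 100/1127 in ≈ 0.089 in
Ia = 0.2·(100/1127) = 20/1127 in ≈ 0.018 in

S = 100/1127 in ≈ 0.089 in; Ia = 20/1127 in ≈ 0.018 in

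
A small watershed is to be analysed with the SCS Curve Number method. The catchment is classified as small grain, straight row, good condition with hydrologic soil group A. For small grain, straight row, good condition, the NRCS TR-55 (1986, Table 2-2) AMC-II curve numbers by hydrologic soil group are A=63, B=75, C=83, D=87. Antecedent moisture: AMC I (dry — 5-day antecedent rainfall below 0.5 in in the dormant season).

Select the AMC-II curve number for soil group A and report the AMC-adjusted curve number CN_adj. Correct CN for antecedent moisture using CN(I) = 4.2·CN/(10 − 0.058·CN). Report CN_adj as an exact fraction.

NRCS table: small grain, straight row, good condition, soil group A → CN(II) = 63
Adjust CN=63 to AMC I: 4.2·63/(10 − 0.058·63) → (1323/5) ÷ (3173/500) = 132300/3173 ≈ 41.696

CN_adj = 132300/3173 ≈ 41.696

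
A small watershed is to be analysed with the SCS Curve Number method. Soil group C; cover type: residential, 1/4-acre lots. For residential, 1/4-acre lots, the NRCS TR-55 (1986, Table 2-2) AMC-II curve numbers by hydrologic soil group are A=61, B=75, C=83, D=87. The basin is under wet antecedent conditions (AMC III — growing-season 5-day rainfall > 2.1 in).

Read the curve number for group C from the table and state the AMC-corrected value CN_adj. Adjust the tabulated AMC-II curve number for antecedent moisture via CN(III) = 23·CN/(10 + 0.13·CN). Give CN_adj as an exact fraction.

NRCS table: residential, 1/4-acre lots, soil group C → CN(II) = 83
Wet (AMC III): CN(III) = 23·83/(10 + 0.13·83) = 1909/(2079/100) = 190900/2079 ≈ 91.823

CN_adj = 190900/2079 ≈ 91.823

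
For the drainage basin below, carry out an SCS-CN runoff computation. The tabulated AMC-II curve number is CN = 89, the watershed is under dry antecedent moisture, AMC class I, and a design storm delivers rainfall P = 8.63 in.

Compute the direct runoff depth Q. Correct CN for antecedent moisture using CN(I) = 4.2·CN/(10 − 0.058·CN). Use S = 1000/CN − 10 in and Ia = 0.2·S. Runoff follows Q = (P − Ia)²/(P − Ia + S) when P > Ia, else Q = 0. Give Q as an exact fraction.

Q = 2258849684809/383695794300 in ≈ 5.887 in

CN(I) from CN(II)=89: (4.2·89)/(10 − 0.058·89) = 186900/2419 ≈ 77.263
S = 1000/(186900/2419) − 10 = 5500/1869 in ≈ 2.943 in
Initial abstraction Ia = S/5 = (5500/1869)/5 = 1100/1869 ≈ 0.589 in
P − Ia = 8.630 − 0.589 = 1502947/186900 ≈ 8.041 in (> 0, runoff occurs)
Runoff Q = (P−Ia)²/(P−Ia+S) = (8.041)²/(8.041+2.943) = 2258849684809/383695794300 ≈ 5.887 in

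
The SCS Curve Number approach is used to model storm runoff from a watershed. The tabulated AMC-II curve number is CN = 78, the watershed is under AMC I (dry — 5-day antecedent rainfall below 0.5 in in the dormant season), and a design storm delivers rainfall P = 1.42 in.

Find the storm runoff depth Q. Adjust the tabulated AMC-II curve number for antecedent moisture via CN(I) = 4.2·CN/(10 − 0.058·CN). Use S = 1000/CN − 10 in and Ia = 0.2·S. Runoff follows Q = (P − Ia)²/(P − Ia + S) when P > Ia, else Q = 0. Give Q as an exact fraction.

CN(I) from CN(II)=78: (4.2·78)/(10 − 0.058·78) = 81900/1369 ≈ 59.825
S = 1000/(81900/1369) − 10 = 5500/819 in ≈ 6.716 in
Initial abstraction Ia = S/5 = (5500/819)/5 = 1100/819 ≈ 1.343 in
P − Ia = 1.420 − 1.343 = 3149/40950 ≈ 0.077 in (> 0, runoff occurs)
Runoff Q = (P−Ia)²/(P−Ia+S) = (0.077)²/(0.077+6.716) = 9916201/11390201550 ≈ 0.001 in

Q = 9916201/11390201550 in ≈ 0.001 in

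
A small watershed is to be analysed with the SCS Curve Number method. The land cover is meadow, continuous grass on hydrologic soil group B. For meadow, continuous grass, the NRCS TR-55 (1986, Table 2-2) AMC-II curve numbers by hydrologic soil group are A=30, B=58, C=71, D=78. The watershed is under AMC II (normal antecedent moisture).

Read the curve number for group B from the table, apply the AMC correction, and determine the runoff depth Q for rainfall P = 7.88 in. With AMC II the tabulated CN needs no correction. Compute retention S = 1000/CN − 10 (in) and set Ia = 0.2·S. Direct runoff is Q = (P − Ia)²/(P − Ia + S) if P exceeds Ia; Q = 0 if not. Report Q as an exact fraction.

NRCS table: meadow, continuous grass, soil group B → CN(II) = 58
Average conditions: CN = 58 (no AMC adjustment).
Max retention: S = 1000/58 − 10 = 210/29 in (≈ 7.241 in)
Ia = 0.2·(210/29) = 42/29 in ≈ 1.448 in
Since P=7.880 > Ia=1.448: effective rainfall P−Ia = 4663/725 in
Q: (4663/725)² ÷ (9913/725) = 21743569/7186925 in (≈ 3.025 in)

Q = 21743569/7186925 in ≈ 3.025 in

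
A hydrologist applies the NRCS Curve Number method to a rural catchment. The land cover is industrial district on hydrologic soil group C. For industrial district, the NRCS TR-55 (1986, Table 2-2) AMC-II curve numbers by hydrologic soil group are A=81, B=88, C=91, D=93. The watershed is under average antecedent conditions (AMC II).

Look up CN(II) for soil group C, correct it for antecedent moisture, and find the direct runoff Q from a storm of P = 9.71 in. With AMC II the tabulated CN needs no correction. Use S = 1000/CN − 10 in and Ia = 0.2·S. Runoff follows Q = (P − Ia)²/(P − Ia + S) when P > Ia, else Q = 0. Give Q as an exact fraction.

Q = 7492806721/869605100 in ≈ 8.616 in

NRCS table: industrial district, soil group C → CN(II) = 91
CN(II) = 91; AMC II needs no correction.
Max retention: S = 1000/91 − 10 = 90/91 in (≈ 0.989 in)
Initial abstraction Ia = S/5 = (90/91)/5 = 18/91 ≈ 0.198 in
Excess rainfall: 9.710 − 0.198 = 9.512 in; P > Ia so Q > 0
Runoff Q = (P−Ia)²/(P−Ia+S) = (9.512)²/(9.512+0.989) = 7492806721/869605100 ≈ 8.616 in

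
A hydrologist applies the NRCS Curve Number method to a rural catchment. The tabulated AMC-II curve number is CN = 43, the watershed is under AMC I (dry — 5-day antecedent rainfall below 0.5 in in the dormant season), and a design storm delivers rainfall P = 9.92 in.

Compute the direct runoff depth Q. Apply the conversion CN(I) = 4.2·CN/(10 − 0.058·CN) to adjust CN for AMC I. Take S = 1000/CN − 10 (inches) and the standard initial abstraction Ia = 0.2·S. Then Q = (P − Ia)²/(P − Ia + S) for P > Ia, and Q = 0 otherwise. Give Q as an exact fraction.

CN(I) from CN(II)=43: (4.2·43)/(10 − 0.058·43) = 30100/1251 ≈ 24.061
Retention S: 1000/CN − 10 with CN=24.061 → S = 9500/301 ≈ 31.561 in
Ia = 0.2·(9500/301) = 1900/301 in ≈ 6.312 in
P − Ia = 9.920 − 6.312 = 27148/7525 ≈ 3.608 in (> 0, runoff occurs)
Runoff Q = (P−Ia)²/(P−Ia+S) = (3.608)²/(3.608+31.561) = 92126738/248934525 ≈ 0.370 in

Q = 92126738/248934525 in ≈ 0.370 in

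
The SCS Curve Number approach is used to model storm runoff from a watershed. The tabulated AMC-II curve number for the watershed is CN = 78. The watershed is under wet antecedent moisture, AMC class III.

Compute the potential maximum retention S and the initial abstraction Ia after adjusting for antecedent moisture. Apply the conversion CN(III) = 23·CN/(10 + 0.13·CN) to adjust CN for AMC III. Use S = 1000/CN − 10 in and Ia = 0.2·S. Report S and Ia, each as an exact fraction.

S = 1100/897 in ≈ 1.226 in; Ia = 220/897 in ≈ 0.245 in

Wet (AMC III): CN(III) = 23·78/(10 + 0.13·78) = 1794/(1007/50) = 89700/1007 ≈ 89.076
Retention S: 1000/CN − 10 with CN=89.076 → S = 1100/897 ≈ 1.226 in
Ia = 0.2S: 0.2·1.226 = 0.245 in (exactly 220/897)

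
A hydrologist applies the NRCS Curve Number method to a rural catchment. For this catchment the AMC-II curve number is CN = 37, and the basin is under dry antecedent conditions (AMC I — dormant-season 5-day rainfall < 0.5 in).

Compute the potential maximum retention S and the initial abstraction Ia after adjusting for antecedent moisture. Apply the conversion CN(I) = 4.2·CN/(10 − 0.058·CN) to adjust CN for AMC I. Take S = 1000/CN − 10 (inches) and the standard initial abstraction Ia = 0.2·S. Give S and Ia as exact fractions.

S = 1500/37 in ≈ 40.541 in; Ia = 300/37 in ≈ 8.108 in

Dry (AMC I): CN(I) = 4.2·37/(10 − 0.058·37) = (777/5)/(3927/500) = 3700/187 ≈ 19.786
S = 1000/(3700/187) − 10 = 1500/37 in ≈ 40.541 in
Ia = 0.2S: 0.2·40.541 = 8.108 in (exactly 300/37)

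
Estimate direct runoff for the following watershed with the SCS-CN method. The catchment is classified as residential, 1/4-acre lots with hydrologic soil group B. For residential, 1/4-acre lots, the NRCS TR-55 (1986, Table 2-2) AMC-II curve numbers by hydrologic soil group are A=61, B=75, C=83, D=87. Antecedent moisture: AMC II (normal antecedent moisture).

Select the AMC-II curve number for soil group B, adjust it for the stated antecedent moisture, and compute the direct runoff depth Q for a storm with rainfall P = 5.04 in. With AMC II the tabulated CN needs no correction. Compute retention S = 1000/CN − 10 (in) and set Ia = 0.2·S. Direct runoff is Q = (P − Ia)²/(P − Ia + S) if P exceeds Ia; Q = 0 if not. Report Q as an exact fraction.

Q = 53792/21675 in ≈ 2.482 in

NRCS table: residential, 1/4-acre lots, soil group B → CN(II) = 75
Average conditions: CN = 75 (no AMC adjustment).
Retention S: 1000/CN − 10 with CN=75.000 → S = 10/3 ≈ 3.333 in
Ia = 0.2·(10/3) = 2/3 in ≈ 0.667 in
Since P=5.040 > Ia=0.667: effective rainfall P−Ia = 328/75 in
Runoff Q = (P−Ia)²/(P−Ia+S) = (4.373)²/(4.373+3.333) = 53792/21675 ≈ 2.482 in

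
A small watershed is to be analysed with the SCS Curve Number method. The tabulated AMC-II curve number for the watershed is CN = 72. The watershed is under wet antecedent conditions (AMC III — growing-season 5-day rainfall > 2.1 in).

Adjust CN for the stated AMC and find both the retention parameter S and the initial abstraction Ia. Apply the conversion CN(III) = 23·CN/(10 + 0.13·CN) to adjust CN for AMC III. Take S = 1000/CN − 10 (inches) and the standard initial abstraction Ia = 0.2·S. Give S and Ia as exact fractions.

CN(III) from CN(II)=72: (23·72)/(10 + 0.13·72) = 10350/121 ≈ 85.537
Max retention: S = 1000/(10350/121) − 10 = 350/207 in (≈ 1.691 in)
Ia = 0.2·(350/207) = 70/207 in ≈ 0.338 in

S = 350/207 in ≈ 1.691 in; Ia = 70/207 in ≈ 0.338 in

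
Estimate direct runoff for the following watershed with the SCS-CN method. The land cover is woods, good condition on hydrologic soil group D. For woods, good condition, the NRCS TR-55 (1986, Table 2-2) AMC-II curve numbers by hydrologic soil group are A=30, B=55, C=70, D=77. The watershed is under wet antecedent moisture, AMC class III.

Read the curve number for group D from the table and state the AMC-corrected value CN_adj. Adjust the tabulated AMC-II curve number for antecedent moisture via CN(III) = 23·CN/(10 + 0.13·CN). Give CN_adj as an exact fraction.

CN_adj = 7700/87 ≈ 88.506

NRCS table: woods, good condition, soil group D → CN(II) = 77
Adjust CN=77 to AMC III: 23·77/(10 + 0.13·77) → 1771 ÷ (2001/100) = 7700/87 ≈ 88.506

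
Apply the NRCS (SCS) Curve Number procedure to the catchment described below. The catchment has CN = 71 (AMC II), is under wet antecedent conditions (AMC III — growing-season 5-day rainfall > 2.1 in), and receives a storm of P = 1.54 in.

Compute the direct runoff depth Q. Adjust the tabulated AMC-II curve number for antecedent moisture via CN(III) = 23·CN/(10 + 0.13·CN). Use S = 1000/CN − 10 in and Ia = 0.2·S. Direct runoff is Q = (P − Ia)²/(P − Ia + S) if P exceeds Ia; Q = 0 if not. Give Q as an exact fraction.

Q = 9358821081/19738152650 in ≈ 0.474 in

Wet (AMC III): CN(III) = 23·71/(10 + 0.13·71) = 1633/(1923/100) = 163300/1923 ≈ 84.919
Max retention: S = 1000/(163300/1923) − 10 = 2900/1633 in (≈ 1.776 in)
Ia = 0.2·(2900/1633) = 580/1633 in ≈ 0.355 in
P − Ia = 1.540 − 0.355 = 96741/81650 ≈ 1.185 in (> 0, runoff occurs)
Q = (96741/81650)²/((96741/81650) + 2900/1633) = (9358821081/6666722500)/(241741/81650) = 9358821081/19738152650 in ≈ 0.474 in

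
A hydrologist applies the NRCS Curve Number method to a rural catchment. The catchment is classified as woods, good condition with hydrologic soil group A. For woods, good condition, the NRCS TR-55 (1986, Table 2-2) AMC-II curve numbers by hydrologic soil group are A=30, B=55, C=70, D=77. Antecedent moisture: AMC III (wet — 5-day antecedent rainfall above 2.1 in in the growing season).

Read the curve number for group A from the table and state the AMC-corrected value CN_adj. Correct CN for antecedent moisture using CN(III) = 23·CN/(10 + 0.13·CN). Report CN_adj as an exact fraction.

NRCS table: woods, good condition, soil group A → CN(II) = 30
Adjust CN=30 to AMC III: 23·30/(10 + 0.13·30) → 690 ÷ (139/10) = 6900/139 ≈ 49.640

CN_adj = 6900/139 ≈ 49.640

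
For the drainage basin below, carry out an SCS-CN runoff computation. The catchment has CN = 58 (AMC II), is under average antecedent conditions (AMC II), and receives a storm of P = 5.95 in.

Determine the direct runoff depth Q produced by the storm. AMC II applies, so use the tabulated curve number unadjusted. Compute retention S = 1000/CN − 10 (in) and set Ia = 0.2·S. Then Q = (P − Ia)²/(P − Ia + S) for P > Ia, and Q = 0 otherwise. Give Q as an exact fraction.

Average conditions: CN = 58 (no AMC adjustment).
Retention S: 1000/CN − 10 with CN=58.000 → S = 210/29 ≈ 7.241 in
Ia = 0.2S: 0.2·7.241 = 1.448 in (exactly 42/29)
P − Ia = 5.950 − 1.448 = 2611/580 ≈ 4.502 in (> 0, runoff occurs)
Q: (2611/580)² ÷ (6811/580) = 139129/80620 in (≈ 1.726 in)

Q = 139129/80620 in ≈ 1.726 in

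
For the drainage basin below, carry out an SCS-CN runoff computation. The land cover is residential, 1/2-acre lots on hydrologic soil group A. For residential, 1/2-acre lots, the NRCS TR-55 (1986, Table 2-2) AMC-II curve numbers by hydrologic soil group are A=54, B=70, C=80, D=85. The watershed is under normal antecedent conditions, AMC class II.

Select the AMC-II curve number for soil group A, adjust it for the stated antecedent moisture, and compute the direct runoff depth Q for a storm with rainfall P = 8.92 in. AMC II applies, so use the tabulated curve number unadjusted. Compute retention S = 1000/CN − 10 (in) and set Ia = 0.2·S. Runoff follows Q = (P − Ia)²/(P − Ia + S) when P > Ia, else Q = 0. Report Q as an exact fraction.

NRCS table: residential, 1/2-acre lots, soil group A → CN(II) = 54
Average conditions: CN = 54 (no AMC adjustment).
S = 1000/54 − 10 = 230/27 in ≈ 8.519 in
Initial abstraction Ia = S/5 = (230/27)/5 = 46/27 ≈ 1.704 in
Since P=8.920 > Ia=1.704: effective rainfall P−Ia = 4871/675 in
Q: (4871/675)² ÷ (10621/675) = 23726641/7169175 in (≈ 3.310 in)

Q = 23726641/7169175 in ≈ 3.310 in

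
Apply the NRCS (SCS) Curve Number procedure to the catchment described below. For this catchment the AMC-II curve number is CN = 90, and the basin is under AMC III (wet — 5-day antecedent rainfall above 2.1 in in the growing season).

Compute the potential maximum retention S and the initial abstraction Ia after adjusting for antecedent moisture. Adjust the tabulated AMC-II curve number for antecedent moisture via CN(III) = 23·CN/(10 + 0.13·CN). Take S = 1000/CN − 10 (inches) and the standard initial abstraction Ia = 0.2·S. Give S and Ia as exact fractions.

S = 100/207 in ≈ 0.483 in; Ia = 20/207 in ≈ 0.097 in

CN(III) from CN(II)=90: (23·90)/(10 + 0.13·90) = 20700/217 ≈ 95.392
Retention S: 1000/CN − 10 with CN=95.392 → S = 100/207 ≈ 0.483 in
Ia = 0.2·(100/207) = 20/207 in ≈ 0.097 in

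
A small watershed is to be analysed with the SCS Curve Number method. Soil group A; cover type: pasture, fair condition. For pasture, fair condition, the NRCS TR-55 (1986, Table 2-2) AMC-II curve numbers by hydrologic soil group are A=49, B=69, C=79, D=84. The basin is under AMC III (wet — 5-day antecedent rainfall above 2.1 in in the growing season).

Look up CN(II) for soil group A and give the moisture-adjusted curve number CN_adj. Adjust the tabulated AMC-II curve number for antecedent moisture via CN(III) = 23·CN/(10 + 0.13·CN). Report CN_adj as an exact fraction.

NRCS table: pasture, fair condition, soil group A → CN(II) = 49
Wet (AMC III): CN(III) = 23·49/(10 + 0.13·49) = 1127/(1637/100) = 112700/1637 ≈ 68.845

CN_adj = 112700/1637 ≈ 68.845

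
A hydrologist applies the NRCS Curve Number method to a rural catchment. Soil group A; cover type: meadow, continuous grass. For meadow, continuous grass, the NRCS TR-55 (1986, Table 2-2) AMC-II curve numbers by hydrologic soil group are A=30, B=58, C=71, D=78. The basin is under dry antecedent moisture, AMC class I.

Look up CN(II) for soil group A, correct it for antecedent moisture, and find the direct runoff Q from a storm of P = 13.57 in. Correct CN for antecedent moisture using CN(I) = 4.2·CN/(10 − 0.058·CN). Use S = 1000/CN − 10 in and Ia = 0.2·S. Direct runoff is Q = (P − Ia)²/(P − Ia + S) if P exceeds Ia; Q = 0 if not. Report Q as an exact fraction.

NRCS table: meadow, continuous grass, soil group A → CN(II) = 30
Dry (AMC I): CN(I) = 4.2·30/(10 − 0.058·30) = 126/(413/50) = 900/59 ≈ 15.254
Retention S: 1000/CN − 10 with CN=15.254 → S = 500/9 ≈ 55.556 in
Initial abstraction Ia = S/5 = (500/9)/5 = 100/9 ≈ 11.111 in
Since P=13.570 > Ia=11.111: effective rainfall P−Ia = 2213/900 in
Q: (2213/900)² ÷ (52213/900) = 4897369/46991700 in (≈ 0.104 in)

Q = 4897369/46991700 in ≈ 0.104 in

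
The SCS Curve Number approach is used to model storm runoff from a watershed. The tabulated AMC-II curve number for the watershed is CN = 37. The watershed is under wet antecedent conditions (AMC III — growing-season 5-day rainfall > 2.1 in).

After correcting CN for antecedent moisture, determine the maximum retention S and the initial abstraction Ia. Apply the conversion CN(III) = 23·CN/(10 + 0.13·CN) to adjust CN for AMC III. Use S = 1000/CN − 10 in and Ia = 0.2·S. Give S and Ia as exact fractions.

S = 6300/851 in ≈ 7.403 in; Ia = 1260/851 in ≈ 1.481 in

Wet (AMC III): CN(III) = 23·37/(10 + 0.13·37) = 851/(1481/100) = 85100/1481 ≈ 57.461
S = 1000/(85100/1481) − 10 = 6300/851 in ≈ 7.403 in
Initial abstraction Ia = S/5 = (6300/851)/5 = 1260/851 ≈ 1.481 in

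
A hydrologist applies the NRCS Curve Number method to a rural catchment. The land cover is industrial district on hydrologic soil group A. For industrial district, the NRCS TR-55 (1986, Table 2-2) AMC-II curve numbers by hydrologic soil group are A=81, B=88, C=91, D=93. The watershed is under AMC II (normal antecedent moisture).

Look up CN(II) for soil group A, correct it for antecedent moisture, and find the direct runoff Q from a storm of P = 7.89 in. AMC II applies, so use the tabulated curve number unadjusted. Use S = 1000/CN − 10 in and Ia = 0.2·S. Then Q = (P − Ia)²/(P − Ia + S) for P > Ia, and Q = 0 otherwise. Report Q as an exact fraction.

Q = 3613091881/640782900 in ≈ 5.639 in

NRCS table: industrial district, soil group A → CN(II) = 81
AMC II — tabulated CN = 81 applies directly.
S = 1000/81 − 10 = 190/81 in ≈ 2.346 in
Initial abstraction Ia = S/5 = (190/81)/5 = 38/81 ≈ 0.469 in
Excess rainfall: 7.890 − 0.469 = 7.421 in; P > Ia so Q > 0
Q: (60109/8100)² ÷ (79109/8100) = 3613091881/640782900 in (≈ 5.639 in)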